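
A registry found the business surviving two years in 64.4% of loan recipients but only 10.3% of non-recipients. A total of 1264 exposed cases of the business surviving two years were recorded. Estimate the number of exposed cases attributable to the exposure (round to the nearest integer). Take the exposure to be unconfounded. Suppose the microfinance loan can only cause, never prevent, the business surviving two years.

about 1062 cases

p₁ = 0.644, p₀ = 0.103.
PN = (p₁ − p₀)/p₁ = (0.644 − 0.103) / 0.644 ≈ 0.84006.
Attributable cases ≈ PN × (exposed cases) = 0.84006 × 1264 ≈ 1061.84.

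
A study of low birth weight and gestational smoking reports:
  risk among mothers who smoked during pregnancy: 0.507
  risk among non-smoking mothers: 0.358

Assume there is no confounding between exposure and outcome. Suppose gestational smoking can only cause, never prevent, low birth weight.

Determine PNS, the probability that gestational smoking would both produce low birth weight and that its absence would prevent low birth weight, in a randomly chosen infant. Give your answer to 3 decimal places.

Let p₁ = 0.507, p₀ = 0.358.
Under exogeneity and monotonicity, PNS = p₁ − p₀.
PNS = 0.507 − 0.358 = 0.149

PNS ≈ 0.149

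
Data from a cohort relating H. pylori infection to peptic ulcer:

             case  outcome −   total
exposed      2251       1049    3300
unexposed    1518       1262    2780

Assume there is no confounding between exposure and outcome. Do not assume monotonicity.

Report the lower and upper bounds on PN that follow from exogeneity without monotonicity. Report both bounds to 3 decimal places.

p₁ = P(outcome | exposed) = 2251/3300 = 0.68212
p₀ = P(outcome | unexposed) = 1518/2780 = 0.54604
Under exogeneity alone the bounds on PN are max{0,(p₁−p₀)/p₁} ≤ PN ≤ min{1,(1−p₀)/p₁}.
  lower = (p₁ − p₀)/p₁ = 0.13608 / 0.68212 ≈ 0.1995
  upper = min{1, (1 − p₀)/p₁} = 0.45396 / 0.68212 ≈ 0.6655

0.199 ≤ PN ≤ 0.666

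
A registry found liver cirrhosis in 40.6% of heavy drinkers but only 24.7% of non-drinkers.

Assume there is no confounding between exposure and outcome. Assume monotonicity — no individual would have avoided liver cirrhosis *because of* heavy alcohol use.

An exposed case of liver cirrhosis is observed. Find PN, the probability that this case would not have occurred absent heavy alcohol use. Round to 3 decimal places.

p₁ = 0.406, p₀ = 0.247.
Under exogeneity and monotonicity, PN = (p₁ − p₀) / p₁.
PN = (0.406 − 0.247) / 0.406 = 0.159 / 0.406 ≈ 0.3916

PN ≈ 0.392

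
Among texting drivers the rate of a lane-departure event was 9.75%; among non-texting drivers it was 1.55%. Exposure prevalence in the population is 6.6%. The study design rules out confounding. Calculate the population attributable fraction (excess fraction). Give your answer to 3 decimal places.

PAF ≈ 0.259

p₁ = 0.0975, p₀ = 0.0155.
Overall risk P(Y=1) = π·p₁ + (1−π)·p₀ = 0.066×0.0975 + 0.934×0.0155 = 0.020912.
Under exogeneity, PAF = [P(Y=1) − p₀] / P(Y=1).
PAF = (0.020912 − 0.0155) / 0.020912 ≈ 0.2588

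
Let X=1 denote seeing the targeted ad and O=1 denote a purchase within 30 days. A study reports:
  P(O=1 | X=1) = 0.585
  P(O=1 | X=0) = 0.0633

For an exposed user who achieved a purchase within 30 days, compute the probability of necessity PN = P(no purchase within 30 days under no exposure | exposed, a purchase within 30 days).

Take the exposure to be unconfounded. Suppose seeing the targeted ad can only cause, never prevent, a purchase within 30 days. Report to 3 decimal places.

PN ≈ 0.892

Let p₁ = 0.585, p₀ = 0.0633.
Under exogeneity and monotonicity, PN = (p₁ − p₀) / p₁.
PN = (0.585 − 0.0633) / 0.585 = 0.5217 / 0.585 ≈ 0.8918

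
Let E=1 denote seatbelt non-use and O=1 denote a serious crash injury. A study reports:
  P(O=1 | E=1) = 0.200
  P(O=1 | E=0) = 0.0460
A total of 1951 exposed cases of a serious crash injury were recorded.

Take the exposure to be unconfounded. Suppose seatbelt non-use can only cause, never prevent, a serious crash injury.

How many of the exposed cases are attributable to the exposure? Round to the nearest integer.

Let p₁ = 0.2, p₀ = 0.046.
PN = (p₁ − p₀)/p₁ = (0.2 − 0.046) / 0.2 ≈ 0.77000.
Attributable cases ≈ PN × (exposed cases) = 0.77000 × 1951 ≈ 1502.27.

about 1502 cases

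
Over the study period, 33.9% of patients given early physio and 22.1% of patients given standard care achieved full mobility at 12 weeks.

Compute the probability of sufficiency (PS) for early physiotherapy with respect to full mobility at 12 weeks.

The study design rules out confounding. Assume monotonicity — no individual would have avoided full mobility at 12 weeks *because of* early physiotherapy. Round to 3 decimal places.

p₁ = 0.339, p₀ = 0.221.
Under exogeneity and monotonicity, PS = (p₁ − p₀) / (1 − p₀).
PS = (0.339 − 0.221) / (1 − 0.221) = 0.118 / 0.779 ≈ 0.1515

PS ≈ 0.151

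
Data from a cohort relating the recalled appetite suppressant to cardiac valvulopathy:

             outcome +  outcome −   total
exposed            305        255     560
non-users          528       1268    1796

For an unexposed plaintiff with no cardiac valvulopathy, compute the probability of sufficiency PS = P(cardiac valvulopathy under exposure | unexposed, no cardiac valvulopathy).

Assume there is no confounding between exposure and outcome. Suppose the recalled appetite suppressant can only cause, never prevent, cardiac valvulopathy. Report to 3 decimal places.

PS ≈ 0.355

p₁ = P(outcome | exposed) = 305/560 = 0.54464
p₀ = P(outcome | unexposed) = 528/1796 = 0.29399
Under exogeneity and monotonicity, PS = (p₁ − p₀)/(1 − p₀).
PS = (0.54464 − 0.29399) / 0.70601 ≈ 0.3550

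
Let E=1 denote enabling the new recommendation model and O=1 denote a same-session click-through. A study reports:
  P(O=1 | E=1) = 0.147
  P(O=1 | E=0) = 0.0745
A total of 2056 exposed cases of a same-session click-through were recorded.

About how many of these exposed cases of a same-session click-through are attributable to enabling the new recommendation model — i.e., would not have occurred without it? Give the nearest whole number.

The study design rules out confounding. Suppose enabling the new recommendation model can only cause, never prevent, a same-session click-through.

about 1014 cases

Let p₁ = 0.147, p₀ = 0.0745.
PN = (p₁ − p₀)/p₁ = (0.147 − 0.0745) / 0.147 ≈ 0.49320.
Attributable cases ≈ PN × (exposed cases) = 0.49320 × 2056 ≈ 1014.01.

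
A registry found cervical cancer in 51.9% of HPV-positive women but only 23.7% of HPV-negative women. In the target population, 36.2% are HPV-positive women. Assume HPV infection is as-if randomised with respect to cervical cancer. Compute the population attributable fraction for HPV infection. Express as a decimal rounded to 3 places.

p₁ = 0.519, p₀ = 0.237.
Overall risk P(Y=1) = π·p₁ + (1−π)·p₀ = 0.362×0.519 + 0.638×0.237 = 0.33908.
Under exogeneity, PAF = [P(Y=1) − p₀] / P(Y=1).
PAF = (0.33908 − 0.237) / 0.33908 ≈ 0.3011

PAF ≈ 0.301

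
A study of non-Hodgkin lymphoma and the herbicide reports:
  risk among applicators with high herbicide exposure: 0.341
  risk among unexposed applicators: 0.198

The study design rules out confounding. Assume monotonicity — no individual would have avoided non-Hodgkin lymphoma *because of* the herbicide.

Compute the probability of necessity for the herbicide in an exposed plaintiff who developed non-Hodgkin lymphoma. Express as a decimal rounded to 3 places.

PN ≈ 0.419

Let p₁ = 0.341, p₀ = 0.198.
Under exogeneity and monotonicity, PN = (p₁ − p₀) / p₁.
PN = (0.341 − 0.198) / 0.341 = 0.143 / 0.341 ≈ 0.4194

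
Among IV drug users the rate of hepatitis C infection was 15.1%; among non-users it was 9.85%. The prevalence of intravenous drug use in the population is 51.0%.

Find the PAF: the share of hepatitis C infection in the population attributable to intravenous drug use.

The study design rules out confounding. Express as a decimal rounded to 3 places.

PAF ≈ 0.214

p₁ = 0.151, p₀ = 0.0985.
Overall risk P(Y=1) = π·p₁ + (1−π)·p₀ = 0.51×0.151 + 0.49×0.0985 = 0.12527.
Under exogeneity, PAF = [P(Y=1) − p₀] / P(Y=1).
PAF = (0.12527 − 0.0985) / 0.12527 ≈ 0.2137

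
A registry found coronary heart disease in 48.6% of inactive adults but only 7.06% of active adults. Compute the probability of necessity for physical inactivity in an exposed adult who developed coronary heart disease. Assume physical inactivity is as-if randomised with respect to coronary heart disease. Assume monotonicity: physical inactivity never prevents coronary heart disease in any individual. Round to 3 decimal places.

PN ≈ 0.855

p₁ = 0.486, p₀ = 0.0706.
Under exogeneity and monotonicity, PN = (p₁ − p₀) / p₁.
PN = (0.486 − 0.0706) / 0.486 = 0.4154 / 0.486 ≈ 0.8547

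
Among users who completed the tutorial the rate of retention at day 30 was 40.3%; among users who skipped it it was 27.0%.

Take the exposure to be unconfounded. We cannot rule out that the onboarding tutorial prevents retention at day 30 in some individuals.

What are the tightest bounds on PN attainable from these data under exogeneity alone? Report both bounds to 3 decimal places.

0.330 ≤ PN ≤ 1.000

p₁ = 0.403, p₀ = 0.27.
Under exogeneity alone the bounds on PN are max{0,(p₁−p₀)/p₁} ≤ PN ≤ min{1,(1−p₀)/p₁}.
  lower = (p₁ − p₀)/p₁ = 0.133 / 0.403 ≈ 0.3300
  upper = min{1, (1 − p₀)/p₁} = 0.73 / 0.403 ≈ 1.8114 → capped at 1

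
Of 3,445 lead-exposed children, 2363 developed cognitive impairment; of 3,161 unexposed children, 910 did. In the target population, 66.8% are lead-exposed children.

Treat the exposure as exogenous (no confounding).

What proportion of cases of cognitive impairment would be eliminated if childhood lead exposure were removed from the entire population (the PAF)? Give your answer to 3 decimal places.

p₁ = P(outcome | exposed) = 2363/3445 = 0.68592
p₀ = P(outcome | unexposed) = 910/3161 = 0.28788
Overall risk P(Y=1) = π·p₁ + (1−π)·p₀ = 0.668×0.68592 + 0.332×0.28788 = 0.55377.
Under exogeneity, PAF = [P(Y=1) − p₀] / P(Y=1).
PAF = (0.55377 − 0.28788) / 0.55377 ≈ 0.4801

PAF ≈ 0.480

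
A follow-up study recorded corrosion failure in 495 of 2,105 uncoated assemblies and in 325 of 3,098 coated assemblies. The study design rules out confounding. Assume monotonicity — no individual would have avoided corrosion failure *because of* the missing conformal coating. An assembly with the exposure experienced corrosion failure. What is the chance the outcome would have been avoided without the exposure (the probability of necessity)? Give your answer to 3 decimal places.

PN ≈ 0.554

p₁ = P(outcome | exposed) = 495/2105 = 0.23515
p₀ = P(outcome | unexposed) = 325/3098 = 0.10491
Under exogeneity and monotonicity, PN = (p₁ − p₀) / p₁.
PN = (0.23515 − 0.10491) / 0.23515 = 0.13025 / 0.23515 ≈ 0.5539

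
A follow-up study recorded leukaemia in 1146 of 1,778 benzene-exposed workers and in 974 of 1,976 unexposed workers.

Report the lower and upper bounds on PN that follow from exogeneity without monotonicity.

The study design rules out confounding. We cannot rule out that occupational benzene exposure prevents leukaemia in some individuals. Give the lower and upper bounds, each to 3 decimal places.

p₁ = P(outcome | exposed) = 1146/1778 = 0.64454
p₀ = P(outcome | unexposed) = 974/1976 = 0.49291
Under exogeneity alone the bounds on PN are max{0,(p₁−p₀)/p₁} ≤ PN ≤ min{1,(1−p₀)/p₁}.
  lower = (p₁ − p₀)/p₁ = 0.15163 / 0.64454 ≈ 0.2353
  upper = min{1, (1 − p₀)/p₁} = 0.50709 / 0.64454 ≈ 0.7867

0.235 ≤ PN ≤ 0.787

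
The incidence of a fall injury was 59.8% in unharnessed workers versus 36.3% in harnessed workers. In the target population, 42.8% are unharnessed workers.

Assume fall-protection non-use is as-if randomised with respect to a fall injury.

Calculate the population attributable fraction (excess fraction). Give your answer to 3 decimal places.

PAF ≈ 0.217

p₁ = 0.598, p₀ = 0.363.
Overall risk P(Y=1) = π·p₁ + (1−π)·p₀ = 0.428×0.598 + 0.572×0.363 = 0.46358.
Under exogeneity, PAF = [P(Y=1) − p₀] / P(Y=1).
PAF = (0.46358 − 0.363) / 0.46358 ≈ 0.2170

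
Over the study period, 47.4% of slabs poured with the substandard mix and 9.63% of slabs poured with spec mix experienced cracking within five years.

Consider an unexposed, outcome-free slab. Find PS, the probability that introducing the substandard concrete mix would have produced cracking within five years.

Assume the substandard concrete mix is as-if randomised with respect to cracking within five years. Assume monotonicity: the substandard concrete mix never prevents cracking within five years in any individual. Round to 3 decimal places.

PS ≈ 0.418

p₁ = 0.474, p₀ = 0.0963.
Under exogeneity and monotonicity, PS = (p₁ − p₀) / (1 − p₀).
PS = (0.474 − 0.0963) / (1 − 0.0963) = 0.3777 / 0.9037 ≈ 0.4179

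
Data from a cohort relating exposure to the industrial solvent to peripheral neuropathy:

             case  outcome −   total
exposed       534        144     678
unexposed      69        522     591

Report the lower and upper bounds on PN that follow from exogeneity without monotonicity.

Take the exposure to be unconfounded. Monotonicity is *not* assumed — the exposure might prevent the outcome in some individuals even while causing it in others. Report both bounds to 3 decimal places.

p₁ = P(outcome | exposed) = 534/678 = 0.78761
p₀ = P(outcome | unexposed) = 69/591 = 0.11675
Under exogeneity alone the bounds on PN are max{0,(p₁−p₀)/p₁} ≤ PN ≤ min{1,(1−p₀)/p₁}.
  lower = (p₁ − p₀)/p₁ = 0.67086 / 0.78761 ≈ 0.8518
  upper = min{1, (1 − p₀)/p₁} = 0.88325 / 0.78761 ≈ 1.1214 → capped at 1

0.852 ≤ PN ≤ 1.000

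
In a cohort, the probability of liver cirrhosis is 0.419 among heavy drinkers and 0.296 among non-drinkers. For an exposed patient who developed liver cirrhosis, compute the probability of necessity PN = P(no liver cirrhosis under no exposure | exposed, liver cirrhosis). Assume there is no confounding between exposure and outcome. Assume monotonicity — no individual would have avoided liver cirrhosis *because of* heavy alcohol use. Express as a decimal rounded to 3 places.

Let p₁ = 0.419, p₀ = 0.296.
Under exogeneity and monotonicity, PN = (p₁ − p₀) / p₁.
PN = (0.419 − 0.296) / 0.419 = 0.123 / 0.419 ≈ 0.2936

PN ≈ 0.294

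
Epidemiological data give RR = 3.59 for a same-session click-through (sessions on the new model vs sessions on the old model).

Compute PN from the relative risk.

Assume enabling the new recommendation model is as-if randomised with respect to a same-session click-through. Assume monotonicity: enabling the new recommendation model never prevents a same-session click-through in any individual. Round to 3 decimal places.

PN ≈ 0.721

Under exogeneity and monotonicity, PN = (RR − 1) / RR = 1 − 1/RR.
PN = (3.59 − 1) / 3.59 = 2.59 / 3.59 ≈ 0.7214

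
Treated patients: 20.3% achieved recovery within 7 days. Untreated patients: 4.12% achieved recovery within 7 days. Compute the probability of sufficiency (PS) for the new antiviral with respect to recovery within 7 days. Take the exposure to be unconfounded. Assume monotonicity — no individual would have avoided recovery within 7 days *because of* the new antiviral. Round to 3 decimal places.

p₁ = 0.203, p₀ = 0.0412.
Under exogeneity and monotonicity, PS = (p₁ − p₀) / (1 − p₀).
PS = (0.203 − 0.0412) / (1 − 0.0412) = 0.1618 / 0.9588 ≈ 0.1688

PS ≈ 0.169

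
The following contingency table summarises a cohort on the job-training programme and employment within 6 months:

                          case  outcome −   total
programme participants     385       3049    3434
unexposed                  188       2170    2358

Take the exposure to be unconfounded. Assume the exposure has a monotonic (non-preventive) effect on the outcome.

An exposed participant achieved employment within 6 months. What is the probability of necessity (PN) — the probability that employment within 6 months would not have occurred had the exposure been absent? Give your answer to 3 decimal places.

PN ≈ 0.289

p₁ = P(outcome | exposed) = 385/3434 = 0.11211
p₀ = P(outcome | unexposed) = 188/2358 = 0.079729
Under exogeneity and monotonicity, PN = (p₁ − p₀)/p₁.
PN = (0.11211 − 0.079729) / 0.11211 ≈ 0.2889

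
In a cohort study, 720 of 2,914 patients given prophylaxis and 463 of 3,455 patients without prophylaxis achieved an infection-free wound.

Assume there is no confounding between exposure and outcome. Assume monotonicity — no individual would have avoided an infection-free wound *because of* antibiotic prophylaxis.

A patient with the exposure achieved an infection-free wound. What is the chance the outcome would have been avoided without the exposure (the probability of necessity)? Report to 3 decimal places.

PN ≈ 0.458

p₁ = P(outcome | exposed) = 720/2914 = 0.24708
p₀ = P(outcome | unexposed) = 463/3455 = 0.13401
Under exogeneity and monotonicity, PN = (p₁ − p₀) / p₁.
PN = (0.24708 − 0.13401) / 0.24708 = 0.11307 / 0.24708 ≈ 0.4576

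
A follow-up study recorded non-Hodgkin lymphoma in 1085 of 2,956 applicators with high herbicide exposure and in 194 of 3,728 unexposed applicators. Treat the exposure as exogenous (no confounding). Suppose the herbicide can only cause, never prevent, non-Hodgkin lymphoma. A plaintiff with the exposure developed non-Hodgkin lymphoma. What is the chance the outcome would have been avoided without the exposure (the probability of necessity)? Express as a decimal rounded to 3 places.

p₁ = P(outcome | exposed) = 1085/2956 = 0.36705
p₀ = P(outcome | unexposed) = 194/3728 = 0.052039
Under exogeneity and monotonicity, PN = (p₁ − p₀) / p₁.
PN = (0.36705 − 0.052039) / 0.36705 = 0.31501 / 0.36705 ≈ 0.8582

PN ≈ 0.858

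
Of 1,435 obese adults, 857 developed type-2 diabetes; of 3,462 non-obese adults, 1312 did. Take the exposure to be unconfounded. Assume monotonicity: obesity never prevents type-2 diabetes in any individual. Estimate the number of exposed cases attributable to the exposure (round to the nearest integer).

about 313 cases

p₁ = P(outcome | exposed) = 857/1435 = 0.59721
p₀ = P(outcome | unexposed) = 1312/3462 = 0.37897
PN = (p₁ − p₀)/p₁ = (0.59721 − 0.37897) / 0.59721 ≈ 0.36543.
Attributable cases ≈ PN × (exposed cases) = 0.36543 × 857 ≈ 313.18.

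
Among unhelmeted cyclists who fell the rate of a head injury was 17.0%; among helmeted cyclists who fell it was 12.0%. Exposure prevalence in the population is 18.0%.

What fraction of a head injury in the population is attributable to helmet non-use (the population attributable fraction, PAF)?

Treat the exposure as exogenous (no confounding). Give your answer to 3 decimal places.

PAF ≈ 0.070

p₁ = 0.17, p₀ = 0.12.
Overall risk P(Y=1) = π·p₁ + (1−π)·p₀ = 0.18×0.17 + 0.82×0.12 = 0.129.
Under exogeneity, PAF = [P(Y=1) − p₀] / P(Y=1).
PAF = (0.129 − 0.12) / 0.129 ≈ 0.0698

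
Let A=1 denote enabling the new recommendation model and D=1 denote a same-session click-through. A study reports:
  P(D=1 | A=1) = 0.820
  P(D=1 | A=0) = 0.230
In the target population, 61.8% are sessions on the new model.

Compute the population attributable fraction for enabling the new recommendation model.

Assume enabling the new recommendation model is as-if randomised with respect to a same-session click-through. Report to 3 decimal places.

PAF ≈ 0.613

Let p₁ = 0.82, p₀ = 0.23.
Overall risk P(Y=1) = π·p₁ + (1−π)·p₀ = 0.618×0.82 + 0.382×0.23 = 0.59462.
Under exogeneity, PAF = [P(Y=1) − p₀] / P(Y=1).
PAF = (0.59462 − 0.23) / 0.59462 ≈ 0.6132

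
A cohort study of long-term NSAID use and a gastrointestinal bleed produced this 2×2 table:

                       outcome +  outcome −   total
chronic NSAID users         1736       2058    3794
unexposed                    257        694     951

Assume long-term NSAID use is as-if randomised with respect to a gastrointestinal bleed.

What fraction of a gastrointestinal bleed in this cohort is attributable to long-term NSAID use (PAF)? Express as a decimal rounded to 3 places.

PAF ≈ 0.357

p₁ = P(outcome | exposed) = 1736/3794 = 0.45756
p₀ = P(outcome | unexposed) = 257/951 = 0.27024
Exposure prevalence π = 3794/4745 = 0.79958; overall risk P(Y=1) = 0.42002.
Under exogeneity, PAF = [P(Y=1) − p₀]/P(Y=1).
PAF = (0.42002 − 0.27024) / 0.42002 ≈ 0.3566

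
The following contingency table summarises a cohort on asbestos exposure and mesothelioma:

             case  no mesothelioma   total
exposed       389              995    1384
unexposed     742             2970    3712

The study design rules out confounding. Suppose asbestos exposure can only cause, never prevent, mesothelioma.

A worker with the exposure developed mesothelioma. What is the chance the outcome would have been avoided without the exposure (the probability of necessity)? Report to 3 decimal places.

PN ≈ 0.289

p₁ = P(outcome | exposed) = 389/1384 = 0.28107
p₀ = P(outcome | unexposed) = 742/3712 = 0.19989
Under exogeneity and monotonicity, PN = (p₁ − p₀)/p₁.
PN = (0.28107 − 0.19989) / 0.28107 ≈ 0.2888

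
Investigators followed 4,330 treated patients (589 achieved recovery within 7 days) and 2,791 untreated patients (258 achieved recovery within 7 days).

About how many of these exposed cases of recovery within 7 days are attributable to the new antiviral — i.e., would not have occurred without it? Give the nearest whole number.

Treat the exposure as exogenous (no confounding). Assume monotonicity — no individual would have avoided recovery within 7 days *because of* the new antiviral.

about 189 cases

p₁ = P(outcome | exposed) = 589/4330 = 0.13603
p₀ = P(outcome | unexposed) = 258/2791 = 0.09244
PN = (p₁ − p₀)/p₁ = (0.13603 − 0.09244) / 0.13603 ≈ 0.32043.
Attributable cases ≈ PN × (exposed cases) = 0.32043 × 589 ≈ 188.73.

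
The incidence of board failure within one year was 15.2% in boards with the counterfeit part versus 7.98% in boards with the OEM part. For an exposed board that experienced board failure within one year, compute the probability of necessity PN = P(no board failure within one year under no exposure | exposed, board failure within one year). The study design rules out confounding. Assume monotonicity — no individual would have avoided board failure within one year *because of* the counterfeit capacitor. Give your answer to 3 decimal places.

p₁ = 0.152, p₀ = 0.0798.
Under exogeneity and monotonicity, PN = (p₁ − p₀) / p₁.
PN = (0.152 − 0.0798) / 0.152 = 0.0722 / 0.152 ≈ 0.4750

PN ≈ 0.475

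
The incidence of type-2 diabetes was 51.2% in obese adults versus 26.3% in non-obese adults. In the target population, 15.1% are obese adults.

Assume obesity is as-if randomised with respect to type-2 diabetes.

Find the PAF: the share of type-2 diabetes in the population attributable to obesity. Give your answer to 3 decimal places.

p₁ = 0.512, p₀ = 0.263.
Overall risk P(Y=1) = π·p₁ + (1−π)·p₀ = 0.151×0.512 + 0.849×0.263 = 0.3006.
Under exogeneity, PAF = [P(Y=1) − p₀] / P(Y=1).
PAF = (0.3006 − 0.263) / 0.3006 ≈ 0.1251

PAF ≈ 0.125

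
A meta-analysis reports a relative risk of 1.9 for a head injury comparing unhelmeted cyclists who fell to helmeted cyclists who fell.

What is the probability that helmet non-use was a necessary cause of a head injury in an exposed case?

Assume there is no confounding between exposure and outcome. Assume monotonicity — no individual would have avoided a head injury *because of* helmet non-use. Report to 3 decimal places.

PN ≈ 0.474

Under exogeneity and monotonicity, PN = (RR − 1) / RR = 1 − 1/RR.
PN = (1.9 − 1) / 1.9 = 0.9 / 1.9 ≈ 0.4737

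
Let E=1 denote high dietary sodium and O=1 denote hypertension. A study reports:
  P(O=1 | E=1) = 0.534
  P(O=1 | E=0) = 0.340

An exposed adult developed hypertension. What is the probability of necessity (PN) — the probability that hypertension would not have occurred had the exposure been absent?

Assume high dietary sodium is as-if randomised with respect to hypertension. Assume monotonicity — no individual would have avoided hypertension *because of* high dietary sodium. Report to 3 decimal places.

Let p₁ = 0.534, p₀ = 0.34.
Under exogeneity and monotonicity, PN = (p₁ − p₀) / p₁.
PN = (0.534 − 0.34) / 0.534 = 0.194 / 0.534 ≈ 0.3633

PN ≈ 0.363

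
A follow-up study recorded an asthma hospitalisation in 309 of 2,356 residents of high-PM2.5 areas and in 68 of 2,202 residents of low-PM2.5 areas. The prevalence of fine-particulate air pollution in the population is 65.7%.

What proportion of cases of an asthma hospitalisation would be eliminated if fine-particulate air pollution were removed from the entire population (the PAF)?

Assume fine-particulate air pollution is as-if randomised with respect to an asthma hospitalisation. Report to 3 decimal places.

p₁ = P(outcome | exposed) = 309/2356 = 0.13115
p₀ = P(outcome | unexposed) = 68/2202 = 0.030881
Overall risk P(Y=1) = π·p₁ + (1−π)·p₀ = 0.657×0.13115 + 0.343×0.030881 = 0.096761.
Under exogeneity, PAF = [P(Y=1) − p₀] / P(Y=1).
PAF = (0.096761 − 0.030881) / 0.096761 ≈ 0.6809

PAF ≈ 0.681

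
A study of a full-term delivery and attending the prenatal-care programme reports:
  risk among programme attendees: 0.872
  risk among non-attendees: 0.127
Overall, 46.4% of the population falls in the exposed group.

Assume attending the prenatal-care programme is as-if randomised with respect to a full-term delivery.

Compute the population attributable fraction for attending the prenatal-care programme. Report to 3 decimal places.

PAF ≈ 0.731

Let p₁ = 0.872, p₀ = 0.127.
Overall risk P(Y=1) = π·p₁ + (1−π)·p₀ = 0.464×0.872 + 0.536×0.127 = 0.47268.
Under exogeneity, PAF = [P(Y=1) − p₀] / P(Y=1).
PAF = (0.47268 − 0.127) / 0.47268 ≈ 0.7313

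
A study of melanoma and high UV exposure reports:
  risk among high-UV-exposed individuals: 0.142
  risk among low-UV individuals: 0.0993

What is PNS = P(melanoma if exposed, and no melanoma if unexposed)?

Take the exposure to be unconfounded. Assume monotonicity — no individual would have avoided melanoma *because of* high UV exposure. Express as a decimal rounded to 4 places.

PNS ≈ 0.0427

Let p₁ = 0.142, p₀ = 0.0993.
Under exogeneity and monotonicity, PNS = p₁ − p₀.
PNS = 0.142 − 0.0993 = 0.0427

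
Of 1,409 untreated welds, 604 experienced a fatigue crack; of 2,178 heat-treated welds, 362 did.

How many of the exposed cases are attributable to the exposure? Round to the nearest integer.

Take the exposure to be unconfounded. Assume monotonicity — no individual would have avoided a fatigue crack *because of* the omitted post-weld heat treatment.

about 370 cases

p₁ = P(outcome | exposed) = 604/1409 = 0.42867
p₀ = P(outcome | unexposed) = 362/2178 = 0.16621
PN = (p₁ − p₀)/p₁ = (0.42867 − 0.16621) / 0.42867 ≈ 0.61227.
Attributable cases ≈ PN × (exposed cases) = 0.61227 × 604 ≈ 369.81.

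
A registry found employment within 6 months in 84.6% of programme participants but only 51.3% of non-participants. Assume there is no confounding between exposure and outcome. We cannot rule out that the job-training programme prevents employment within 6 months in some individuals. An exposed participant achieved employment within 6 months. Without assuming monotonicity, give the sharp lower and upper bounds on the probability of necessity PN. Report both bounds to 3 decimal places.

0.394 ≤ PN ≤ 0.576

p₁ = 0.846, p₀ = 0.513.
Under exogeneity alone the bounds on PN are max{0,(p₁−p₀)/p₁} ≤ PN ≤ min{1,(1−p₀)/p₁}.
  lower = (p₁ − p₀)/p₁ = 0.333 / 0.846 ≈ 0.3936
  upper = min{1, (1 − p₀)/p₁} = 0.487 / 0.846 ≈ 0.5757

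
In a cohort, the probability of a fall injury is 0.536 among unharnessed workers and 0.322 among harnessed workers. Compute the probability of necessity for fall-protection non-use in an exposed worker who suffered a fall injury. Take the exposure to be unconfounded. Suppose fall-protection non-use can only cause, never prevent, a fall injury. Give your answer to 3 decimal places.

Let p₁ = 0.536, p₀ = 0.322.
Under exogeneity and monotonicity, PN = (p₁ − p₀) / p₁.
PN = (0.536 − 0.322) / 0.536 = 0.214 / 0.536 ≈ 0.3993

PN ≈ 0.399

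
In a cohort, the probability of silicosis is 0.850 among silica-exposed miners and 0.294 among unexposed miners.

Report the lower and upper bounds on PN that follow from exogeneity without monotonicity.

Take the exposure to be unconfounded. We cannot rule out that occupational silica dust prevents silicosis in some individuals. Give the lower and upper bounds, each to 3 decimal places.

0.654 ≤ PN ≤ 0.831

Let p₁ = 0.85, p₀ = 0.294.
Under exogeneity alone the bounds on PN are max{0,(p₁−p₀)/p₁} ≤ PN ≤ min{1,(1−p₀)/p₁}.
  lower = (p₁ − p₀)/p₁ = 0.556 / 0.85 ≈ 0.6541
  upper = min{1, (1 − p₀)/p₁} = 0.706 / 0.85 ≈ 0.8306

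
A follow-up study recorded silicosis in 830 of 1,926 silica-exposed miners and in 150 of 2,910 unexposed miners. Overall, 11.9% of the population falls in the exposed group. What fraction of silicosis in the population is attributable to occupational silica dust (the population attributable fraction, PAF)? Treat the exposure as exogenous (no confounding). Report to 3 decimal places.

PAF ≈ 0.467

p₁ = P(outcome | exposed) = 830/1926 = 0.43094
p₀ = P(outcome | unexposed) = 150/2910 = 0.051546
Overall risk P(Y=1) = π·p₁ + (1−π)·p₀ = 0.119×0.43094 + 0.881×0.051546 = 0.096695.
Under exogeneity, PAF = [P(Y=1) − p₀] / P(Y=1).
PAF = (0.096695 − 0.051546) / 0.096695 ≈ 0.4669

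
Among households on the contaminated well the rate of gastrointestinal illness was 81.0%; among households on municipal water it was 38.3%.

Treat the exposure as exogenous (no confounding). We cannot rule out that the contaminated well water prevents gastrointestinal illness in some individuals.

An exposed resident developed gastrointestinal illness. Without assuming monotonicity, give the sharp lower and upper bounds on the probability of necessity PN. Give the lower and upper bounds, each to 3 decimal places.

p₁ = 0.81, p₀ = 0.383.
Under exogeneity alone the bounds on PN are max{0,(p₁−p₀)/p₁} ≤ PN ≤ min{1,(1−p₀)/p₁}.
  lower = (p₁ − p₀)/p₁ = 0.427 / 0.81 ≈ 0.5272
  upper = min{1, (1 − p₀)/p₁} = 0.617 / 0.81 ≈ 0.7617

0.527 ≤ PN ≤ 0.762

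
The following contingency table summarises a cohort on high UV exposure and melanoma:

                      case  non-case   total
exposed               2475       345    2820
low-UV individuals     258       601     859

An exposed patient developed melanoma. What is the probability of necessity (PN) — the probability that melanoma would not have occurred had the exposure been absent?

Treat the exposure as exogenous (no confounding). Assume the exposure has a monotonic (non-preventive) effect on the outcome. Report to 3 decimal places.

p₁ = P(outcome | exposed) = 2475/2820 = 0.87766
p₀ = P(outcome | unexposed) = 258/859 = 0.30035
Under exogeneity and monotonicity, PN = (p₁ − p₀)/p₁.
PN = (0.87766 − 0.30035) / 0.87766 ≈ 0.6578

PN ≈ 0.658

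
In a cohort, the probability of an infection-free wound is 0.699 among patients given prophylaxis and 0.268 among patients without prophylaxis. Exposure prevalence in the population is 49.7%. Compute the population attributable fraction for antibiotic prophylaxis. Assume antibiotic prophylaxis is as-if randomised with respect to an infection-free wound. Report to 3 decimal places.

Let p₁ = 0.699, p₀ = 0.268.
Overall risk P(Y=1) = π·p₁ + (1−π)·p₀ = 0.497×0.699 + 0.503×0.268 = 0.48221.
Under exogeneity, PAF = [P(Y=1) − p₀] / P(Y=1).
PAF = (0.48221 − 0.268) / 0.48221 ≈ 0.4442

PAF ≈ 0.444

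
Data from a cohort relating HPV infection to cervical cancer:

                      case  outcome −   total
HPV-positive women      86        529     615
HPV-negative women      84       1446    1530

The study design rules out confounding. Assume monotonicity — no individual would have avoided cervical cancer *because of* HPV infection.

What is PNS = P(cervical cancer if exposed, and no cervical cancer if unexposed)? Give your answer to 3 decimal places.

p₁ = P(outcome | exposed) = 86/615 = 0.13984
p₀ = P(outcome | unexposed) = 84/1530 = 0.054902
Under exogeneity and monotonicity, PNS = p₁ − p₀.
PNS = 0.13984 − 0.054902 = 0.084935

PNS ≈ 0.085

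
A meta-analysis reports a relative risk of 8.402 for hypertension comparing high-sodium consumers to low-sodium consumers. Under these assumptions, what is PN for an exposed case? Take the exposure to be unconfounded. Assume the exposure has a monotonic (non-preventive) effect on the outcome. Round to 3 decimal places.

PN ≈ 0.881

Under exogeneity and monotonicity, PN = (RR − 1) / RR = 1 − 1/RR.
PN = (8.402 − 1) / 8.402 = 7.402 / 8.402 ≈ 0.8810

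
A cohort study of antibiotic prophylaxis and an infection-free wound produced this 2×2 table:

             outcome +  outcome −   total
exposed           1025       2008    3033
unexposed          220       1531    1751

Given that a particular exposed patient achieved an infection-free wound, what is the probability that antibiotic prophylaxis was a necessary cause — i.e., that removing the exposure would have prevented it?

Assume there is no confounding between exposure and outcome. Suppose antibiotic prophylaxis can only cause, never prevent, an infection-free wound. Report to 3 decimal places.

p₁ = P(outcome | exposed) = 1025/3033 = 0.33795
p₀ = P(outcome | unexposed) = 220/1751 = 0.12564
Under exogeneity and monotonicity, PN = (p₁ − p₀)/p₁.
PN = (0.33795 − 0.12564) / 0.33795 ≈ 0.6282

PN ≈ 0.628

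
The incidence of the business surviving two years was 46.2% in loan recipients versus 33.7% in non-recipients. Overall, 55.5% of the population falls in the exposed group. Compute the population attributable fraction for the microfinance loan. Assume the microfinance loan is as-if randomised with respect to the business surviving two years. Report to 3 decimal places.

p₁ = 0.462, p₀ = 0.337.
Overall risk P(Y=1) = π·p₁ + (1−π)·p₀ = 0.555×0.462 + 0.445×0.337 = 0.40638.
Under exogeneity, PAF = [P(Y=1) − p₀] / P(Y=1).
PAF = (0.40638 − 0.337) / 0.40638 ≈ 0.1707

PAF ≈ 0.171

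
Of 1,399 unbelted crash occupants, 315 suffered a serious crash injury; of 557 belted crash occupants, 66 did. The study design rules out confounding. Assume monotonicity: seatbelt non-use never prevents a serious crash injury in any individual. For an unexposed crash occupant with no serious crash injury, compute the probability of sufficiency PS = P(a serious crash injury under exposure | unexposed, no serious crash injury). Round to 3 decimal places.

PS ≈ 0.121

p₁ = P(outcome | exposed) = 315/1399 = 0.22516
p₀ = P(outcome | unexposed) = 66/557 = 0.11849
Under exogeneity and monotonicity, PS = (p₁ − p₀) / (1 − p₀).
PS = (0.22516 − 0.11849) / (1 − 0.11849) = 0.10667 / 0.88151 ≈ 0.1210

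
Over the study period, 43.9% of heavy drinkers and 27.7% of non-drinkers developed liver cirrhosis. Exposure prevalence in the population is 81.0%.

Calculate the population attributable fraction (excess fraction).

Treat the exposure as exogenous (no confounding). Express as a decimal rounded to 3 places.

PAF ≈ 0.321

p₁ = 0.439, p₀ = 0.277.
Overall risk P(Y=1) = π·p₁ + (1−π)·p₀ = 0.81×0.439 + 0.19×0.277 = 0.40822.
Under exogeneity, PAF = [P(Y=1) − p₀] / P(Y=1).
PAF = (0.40822 − 0.277) / 0.40822 ≈ 0.3214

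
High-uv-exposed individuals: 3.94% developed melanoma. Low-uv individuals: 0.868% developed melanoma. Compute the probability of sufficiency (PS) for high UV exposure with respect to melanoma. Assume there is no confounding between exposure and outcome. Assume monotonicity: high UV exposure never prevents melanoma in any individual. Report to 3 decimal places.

PS ≈ 0.031

p₁ = 0.0394, p₀ = 0.00868.
Under exogeneity and monotonicity, PS = (p₁ − p₀) / (1 − p₀).
PS = (0.0394 − 0.00868) / (1 − 0.00868) = 0.03072 / 0.99132 ≈ 0.0310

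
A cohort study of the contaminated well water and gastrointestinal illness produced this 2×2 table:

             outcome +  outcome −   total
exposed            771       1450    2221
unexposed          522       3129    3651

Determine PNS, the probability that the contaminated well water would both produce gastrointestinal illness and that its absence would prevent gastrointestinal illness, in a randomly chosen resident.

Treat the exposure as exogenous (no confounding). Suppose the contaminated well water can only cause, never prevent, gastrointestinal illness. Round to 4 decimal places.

p₁ = P(outcome | exposed) = 771/2221 = 0.34714
p₀ = P(outcome | unexposed) = 522/3651 = 0.14297
Under exogeneity and monotonicity, PNS = p₁ − p₀.
PNS = 0.34714 − 0.14297 = 0.20417

PNS ≈ 0.2042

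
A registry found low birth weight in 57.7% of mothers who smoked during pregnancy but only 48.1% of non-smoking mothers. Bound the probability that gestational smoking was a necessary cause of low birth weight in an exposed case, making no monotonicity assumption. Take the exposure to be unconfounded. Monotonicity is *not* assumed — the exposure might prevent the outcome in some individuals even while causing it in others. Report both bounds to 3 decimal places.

p₁ = 0.577, p₀ = 0.481.
Under exogeneity alone the bounds on PN are max{0,(p₁−p₀)/p₁} ≤ PN ≤ min{1,(1−p₀)/p₁}.
  lower = (p₁ − p₀)/p₁ = 0.096 / 0.577 ≈ 0.1664
  upper = min{1, (1 − p₀)/p₁} = 0.519 / 0.577 ≈ 0.8995

0.166 ≤ PN ≤ 0.899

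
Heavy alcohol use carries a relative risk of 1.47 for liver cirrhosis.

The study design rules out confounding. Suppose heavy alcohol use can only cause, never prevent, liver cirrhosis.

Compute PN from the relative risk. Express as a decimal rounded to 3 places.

Under exogeneity and monotonicity, PN = (RR − 1) / RR = 1 − 1/RR.
PN = (1.47 − 1) / 1.47 = 0.47 / 1.47 ≈ 0.3197

PN ≈ 0.320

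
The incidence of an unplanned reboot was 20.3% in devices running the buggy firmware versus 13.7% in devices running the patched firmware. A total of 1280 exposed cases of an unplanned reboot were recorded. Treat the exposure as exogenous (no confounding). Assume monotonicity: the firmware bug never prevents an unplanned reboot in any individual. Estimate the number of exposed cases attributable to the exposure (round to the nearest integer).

about 416 cases

p₁ = 0.203, p₀ = 0.137.
PN = (p₁ − p₀)/p₁ = (0.203 − 0.137) / 0.203 ≈ 0.32512.
Attributable cases ≈ PN × (exposed cases) = 0.32512 × 1280 ≈ 416.16.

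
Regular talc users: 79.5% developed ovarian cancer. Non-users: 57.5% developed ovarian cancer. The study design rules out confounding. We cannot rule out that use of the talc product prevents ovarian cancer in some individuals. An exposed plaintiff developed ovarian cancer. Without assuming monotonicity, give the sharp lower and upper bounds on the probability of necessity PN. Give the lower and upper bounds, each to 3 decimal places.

0.277 ≤ PN ≤ 0.535

p₁ = 0.795, p₀ = 0.575.
Under exogeneity alone the bounds on PN are max{0,(p₁−p₀)/p₁} ≤ PN ≤ min{1,(1−p₀)/p₁}.
  lower = (p₁ − p₀)/p₁ = 0.22 / 0.795 ≈ 0.2767
  upper = min{1, (1 − p₀)/p₁} = 0.425 / 0.795 ≈ 0.5346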